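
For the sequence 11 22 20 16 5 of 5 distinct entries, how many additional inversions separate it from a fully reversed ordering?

3 inversions short

Maximum inversions for 5 distinct elements is C(5, 2) = 5·4/2 = 10.
Current inversions — for each element, count later smaller elements:
11: 1
22: 3
20: 2
16: 1
5: 0
Current total: 1 + 3 + 2 + 1 + 0 = 7
Shortfall: 10 − 7 = 3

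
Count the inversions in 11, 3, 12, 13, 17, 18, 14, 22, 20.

Element-by-element contributions:
11 → 3 → 1
3 → none → 0
12 → none → 0
13 → none → 0
17 → 14 → 1
18 → 14 → 1
14 → none → 0
22 → 20 → 1
20 → none → 0
Sum: 1 + 0 + 0 + 0 + 1 + 1 + 0 + 1 + 0 = 4

There are 4 out-of-order pairs.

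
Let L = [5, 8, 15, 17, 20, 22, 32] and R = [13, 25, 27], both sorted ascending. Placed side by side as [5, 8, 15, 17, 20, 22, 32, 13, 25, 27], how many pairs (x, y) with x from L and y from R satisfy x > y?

Count, for every r in R, how many entries of L exceed r:
r = 13: 15, 17, 20, 22, 32 → 5
r = 25: 32 → 1
r = 27: 32 → 1
Cross-inversions: 5 + 1 + 1 = 7

7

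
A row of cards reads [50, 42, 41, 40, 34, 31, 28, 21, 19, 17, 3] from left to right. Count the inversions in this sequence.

There are 55 out-of-order pairs.

Element-by-element contributions:
50 → 42, 41, 40, 34, 31, 28, 21, 19, 17, 3 → 10
42 → 41, 40, 34, 31, 28, 21, 19, 17, 3 → 9
41 → 40, 34, 31, 28, 21, 19, 17, 3 → 8
40 → 34, 31, 28, 21, 19, 17, 3 → 7
34 → 31, 28, 21, 19, 17, 3 → 6
31 → 28, 21, 19, 17, 3 → 5
28 → 21, 19, 17, 3 → 4
21 → 19, 17, 3 → 3
19 → 17, 3 → 2
17 → 3 → 1
3 → none → 0
Sum: 10 + 9 + 8 + 7 + 6 + 5 + 4 + 3 + 2 + 1 + 0 = 55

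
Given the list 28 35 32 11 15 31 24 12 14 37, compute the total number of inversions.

For each element, count later entries that are smaller:
28: 5
35: 7
32: 6
11: 0
15: 2
31: 3
24: 2
12: 0
14: 0
37: 0
Sum: 5 + 7 + 6 + 0 + 2 + 3 + 2 + 0 + 0 + 0 = 25

25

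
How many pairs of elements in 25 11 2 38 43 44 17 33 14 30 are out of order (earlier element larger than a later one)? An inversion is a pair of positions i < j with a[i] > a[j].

20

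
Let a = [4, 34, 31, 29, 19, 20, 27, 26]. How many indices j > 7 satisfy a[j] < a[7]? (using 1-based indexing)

The element at index 7 is 27.
Elements after it: 26
Those smaller than 27: 26

1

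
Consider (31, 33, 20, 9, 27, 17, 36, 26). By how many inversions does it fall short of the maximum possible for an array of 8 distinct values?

13

Maximum inversions for 8 distinct elements is C(8, 2) = 8·7/2 = 28.
Current inversions — for each element, count later smaller elements:
31: 5
33: 5
20: 2
9: 0
27: 2
17: 0
36: 1
26: 0
Current total: 5 + 5 + 2 + 0 + 2 + 0 + 1 + 0 = 15
Shortfall: 28 − 15 = 13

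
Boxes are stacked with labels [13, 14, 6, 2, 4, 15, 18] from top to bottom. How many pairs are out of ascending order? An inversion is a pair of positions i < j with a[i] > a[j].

There are 8 out-of-order pairs.

Inversion pairs (indices are 1-based):
(1,3): 13 > 6
(1,4): 13 > 2
(1,5): 13 > 4
(2,3): 14 > 6
(2,4): 14 > 2
(2,5): 14 > 4
(3,4): 6 > 2
(3,5): 6 > 4
That's 8 pairs.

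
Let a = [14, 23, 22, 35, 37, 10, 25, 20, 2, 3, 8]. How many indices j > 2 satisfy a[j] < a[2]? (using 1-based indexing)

The element at index 2 is 23.
Elements after it: 22, 35, 37, 10, 25, 20, 2, 3, 8
Those smaller than 23: 22, 10, 20, 2, 3, 8

6 such elements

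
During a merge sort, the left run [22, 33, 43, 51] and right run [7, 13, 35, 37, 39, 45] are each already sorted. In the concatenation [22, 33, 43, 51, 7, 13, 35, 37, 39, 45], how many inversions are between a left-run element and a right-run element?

15

For each element r of the right run, count left-run elements greater than r:
r = 7: 22, 33, 43, 51 → 4
r = 13: 22, 33, 43, 51 → 4
r = 35: 43, 51 → 2
r = 37: 43, 51 → 2
r = 39: 43, 51 → 2
r = 45: 51 → 1
Cross-inversions: 4 + 4 + 2 + 2 + 2 + 1 = 15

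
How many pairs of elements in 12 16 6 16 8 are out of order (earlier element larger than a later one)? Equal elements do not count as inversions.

Element-by-element contributions:
12: 2
16: 2
6: 0
16: 1
8: 0
Sum: 2 + 2 + 0 + 1 + 0 = 5

5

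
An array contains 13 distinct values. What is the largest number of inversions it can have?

A reversed (strictly descending) arrangement makes every pair an inversion, giving C(13, 2) inversions.
C(13, 2) = 13·12/2 = 78

78 inversions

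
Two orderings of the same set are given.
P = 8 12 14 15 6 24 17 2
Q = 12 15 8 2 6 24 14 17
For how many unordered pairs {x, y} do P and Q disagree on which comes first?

Assign each item its position (1..8) in the first ordering, then rewrite the second ordering as that position sequence:
positions: 8→1, 12→2, 14→3, 15→4, 6→5, 24→6, 17→7, 2→8
second ordering as positions: [2, 4, 1, 8, 5, 6, 3, 7]
Discordant pairs = inversions in this position sequence.
2: 1 → 1
4: 1, 3 → 2
1: 0
8: 5, 6, 3, 7 → 4
5: 3 → 1
6: 3 → 1
3: 0
7: 0
Total: 1 + 2 + 0 + 4 + 1 + 1 + 0 + 0 = 9

9 disagreeing pairs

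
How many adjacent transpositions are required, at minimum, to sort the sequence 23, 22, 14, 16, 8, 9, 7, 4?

26 swaps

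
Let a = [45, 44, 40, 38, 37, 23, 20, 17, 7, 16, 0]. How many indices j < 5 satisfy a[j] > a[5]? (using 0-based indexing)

5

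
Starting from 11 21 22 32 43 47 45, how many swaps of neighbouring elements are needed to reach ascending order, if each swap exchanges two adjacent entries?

Each adjacent swap fixes exactly one inversion, so the minimum swap count equals the number of inversions.
Count inversions — for each element, later elements that are smaller:
11: none → 0
21: none → 0
22: none → 0
32: none → 0
43: none → 0
47: 45 → 1
45: none → 0
Total inversions: 0 + 0 + 0 + 0 + 0 + 1 + 0 = 1

1 adjacent swap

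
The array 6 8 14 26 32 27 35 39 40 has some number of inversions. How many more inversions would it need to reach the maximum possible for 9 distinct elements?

35 inversions short

Maximum inversions for 9 distinct elements is C(9, 2) = 9·8/2 = 36.
Current inversions — for each element, count later smaller elements:
6: 0
8: 0
14: 0
26: 0
32: 1
27: 0
35: 0
39: 0
40: 0
Current total: 0 + 0 + 0 + 0 + 1 + 0 + 0 + 0 + 0 = 1
Shortfall: 36 − 1 = 35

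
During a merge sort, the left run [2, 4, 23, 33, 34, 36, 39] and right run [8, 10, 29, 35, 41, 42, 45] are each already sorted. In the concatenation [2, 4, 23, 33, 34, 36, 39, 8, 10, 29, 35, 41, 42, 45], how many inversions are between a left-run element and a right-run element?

Count, for every r in R, how many entries of L exceed r:
r = 8: 23, 33, 34, 36, 39 → 5
r = 10: 23, 33, 34, 36, 39 → 5
r = 29: 33, 34, 36, 39 → 4
r = 35: 36, 39 → 2
r = 41: none → 0
r = 42: none → 0
r = 45: none → 0
Cross-inversions: 5 + 5 + 4 + 2 + 0 + 0 + 0 = 16

16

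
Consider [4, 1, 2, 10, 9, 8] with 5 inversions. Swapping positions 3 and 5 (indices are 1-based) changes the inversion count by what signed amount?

Positions 3 and 5 hold 2 and 9; after swapping, the array is [4, 1, 9, 10, 2, 8].
Sweep left to right; for each value list the smaller values that follow it:
4 → 1, 2 → 2
1 → none → 0
9 → 2, 8 → 2
10 → 2, 8 → 2
2 → none → 0
8 → none → 0
Sum: 2 + 0 + 2 + 2 + 0 + 0 = 6
Change: 6 − 5 = +1

+1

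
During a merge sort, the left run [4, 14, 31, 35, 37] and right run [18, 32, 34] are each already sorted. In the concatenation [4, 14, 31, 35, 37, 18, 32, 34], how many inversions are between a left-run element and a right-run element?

Count, for every r in R, how many entries of L exceed r:
r = 18: 31, 35, 37 → 3
r = 32: 35, 37 → 2
r = 34: 35, 37 → 2
Cross-inversions: 3 + 2 + 2 = 7

7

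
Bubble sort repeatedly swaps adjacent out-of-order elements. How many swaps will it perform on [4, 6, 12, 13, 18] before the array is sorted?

Each adjacent swap fixes exactly one inversion, so the minimum swap count equals the number of inversions.
Count inversions — for each element, later elements that are smaller:
4: none → 0
6: none → 0
12: none → 0
13: none → 0
18: none → 0
Total inversions: 0 + 0 + 0 + 0 + 0 = 0

0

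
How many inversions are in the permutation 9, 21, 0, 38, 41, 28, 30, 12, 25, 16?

Count, for each position, how many later elements it exceeds:
9: 1
21: 3
0: 0
38: 5
41: 5
28: 3
30: 3
12: 0
25: 1
16: 0
Sum: 1 + 3 + 0 + 5 + 5 + 3 + 3 + 0 + 1 + 0 = 21

Out-of-order pairs: 21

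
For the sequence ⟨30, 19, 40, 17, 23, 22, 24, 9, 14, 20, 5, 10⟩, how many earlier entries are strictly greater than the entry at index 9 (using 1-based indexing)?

7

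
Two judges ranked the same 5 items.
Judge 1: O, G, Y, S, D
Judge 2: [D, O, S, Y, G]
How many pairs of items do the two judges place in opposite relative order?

7 discordant pairs

Assign each item its position (1..5) in the first ordering, then rewrite the second ordering as that position sequence:
positions: O→1, G→2, Y→3, S→4, D→5
second ordering as positions: [5, 1, 4, 3, 2]
Discordant pairs = inversions in this position sequence.
5: 1, 4, 3, 2 → 4
1: 0
4: 3, 2 → 2
3: 2 → 1
2: 0
Total: 4 + 0 + 2 + 1 + 0 = 7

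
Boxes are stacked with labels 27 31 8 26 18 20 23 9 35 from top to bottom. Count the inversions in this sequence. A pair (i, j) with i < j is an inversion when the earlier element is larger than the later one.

19 inversions

Element-by-element contributions:
27: 6
31: 6
8: 0
26: 4
18: 1
20: 1
23: 1
9: 0
35: 0
Sum: 6 + 6 + 0 + 4 + 1 + 1 + 1 + 0 + 0 = 19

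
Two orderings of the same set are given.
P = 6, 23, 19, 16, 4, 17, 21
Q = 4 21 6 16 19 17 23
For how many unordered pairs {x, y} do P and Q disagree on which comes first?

13 disagreeing pairs

Assign each item its position (1..7) in the first ordering, then rewrite the second ordering as that position sequence:
positions: 6→1, 23→2, 19→3, 16→4, 4→5, 17→6, 21→7
second ordering as positions: [5, 7, 1, 4, 3, 6, 2]
Discordant pairs = inversions in this position sequence.
5: 1, 4, 3, 2 → 4
7: 1, 4, 3, 6, 2 → 5
1: 0
4: 3, 2 → 2
3: 2 → 1
6: 2 → 1
2: 0
Total: 4 + 5 + 0 + 2 + 1 + 1 + 0 = 13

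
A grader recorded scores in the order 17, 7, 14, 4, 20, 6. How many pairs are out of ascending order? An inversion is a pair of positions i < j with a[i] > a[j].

Inversion pairs (indices are 0-based):
(0,1): 17 > 7
(0,2): 17 > 14
(0,3): 17 > 4
(0,5): 17 > 6
(1,3): 7 > 4
(1,5): 7 > 6
(2,3): 14 > 4
(2,5): 14 > 6
(4,5): 20 > 6
That's 9 pairs.

9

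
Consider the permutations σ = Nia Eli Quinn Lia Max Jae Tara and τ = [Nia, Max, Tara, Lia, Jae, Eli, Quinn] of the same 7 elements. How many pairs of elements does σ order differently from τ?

There are 11 discordant pairs.

Assign each item its position (1..7) in the first ordering, then rewrite the second ordering as that position sequence:
positions: Nia→1, Eli→2, Quinn→3, Lia→4, Max→5, Jae→6, Tara→7
second ordering as positions: [1, 5, 7, 4, 6, 2, 3]
Discordant pairs = inversions in this position sequence.
1: 0
5: 4, 2, 3 → 3
7: 4, 6, 2, 3 → 4
4: 2, 3 → 2
6: 2, 3 → 2
2: 0
3: 0
Total: 0 + 3 + 4 + 2 + 2 + 0 + 0 = 11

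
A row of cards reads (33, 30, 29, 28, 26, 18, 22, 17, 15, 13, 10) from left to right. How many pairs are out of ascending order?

54

Sweep left to right; for each value list the smaller values that follow it:
33 → 30, 29, 28, 26, 18, 22, 17, 15, 13, 10 → 10
30 → 29, 28, 26, 18, 22, 17, 15, 13, 10 → 9
29 → 28, 26, 18, 22, 17, 15, 13, 10 → 8
28 → 26, 18, 22, 17, 15, 13, 10 → 7
26 → 18, 22, 17, 15, 13, 10 → 6
18 → 17, 15, 13, 10 → 4
22 → 17, 15, 13, 10 → 4
17 → 15, 13, 10 → 3
15 → 13, 10 → 2
13 → 10 → 1
10 → none → 0
Sum: 10 + 9 + 8 + 7 + 6 + 4 + 4 + 3 + 2 + 1 + 0 = 54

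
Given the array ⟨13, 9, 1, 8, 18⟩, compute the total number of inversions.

5

Element-by-element contributions:
13: 3
9: 2
1: 0
8: 0
18: 0
Sum: 3 + 2 + 0 + 0 + 0 = 5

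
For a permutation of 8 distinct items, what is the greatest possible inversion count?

28

A reversed (strictly descending) arrangement makes every pair an inversion, giving C(8, 2) inversions.
C(8, 2) = 8·7/2 = 28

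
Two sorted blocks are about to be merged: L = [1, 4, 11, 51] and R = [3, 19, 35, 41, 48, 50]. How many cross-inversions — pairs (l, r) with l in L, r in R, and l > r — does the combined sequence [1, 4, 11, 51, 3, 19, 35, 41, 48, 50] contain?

For each element r of the right run, count left-run elements greater than r:
r = 3: 4, 11, 51 → 3
r = 19: 51 → 1
r = 35: 51 → 1
r = 41: 51 → 1
r = 48: 51 → 1
r = 50: 51 → 1
Cross-inversions: 3 + 1 + 1 + 1 + 1 + 1 = 8

8 split inversions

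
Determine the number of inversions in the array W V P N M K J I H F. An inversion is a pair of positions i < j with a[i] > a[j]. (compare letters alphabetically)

Out-of-order pairs: 45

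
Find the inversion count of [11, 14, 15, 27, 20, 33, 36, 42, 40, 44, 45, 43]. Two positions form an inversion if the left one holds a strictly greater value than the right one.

For each element, count later entries that are smaller:
11: 0
14: 0
15: 0
27: 1
20: 0
33: 0
36: 0
42: 1
40: 0
44: 1
45: 1
43: 0
Sum: 0 + 0 + 0 + 1 + 0 + 0 + 0 + 1 + 0 + 1 + 1 + 0 = 4

4 inversions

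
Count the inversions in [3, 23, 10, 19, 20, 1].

Element-by-element contributions:
3: 1
23: 4
10: 1
19: 1
20: 1
1: 0
Sum: 1 + 4 + 1 + 1 + 1 + 0 = 8

There are 8 inversions.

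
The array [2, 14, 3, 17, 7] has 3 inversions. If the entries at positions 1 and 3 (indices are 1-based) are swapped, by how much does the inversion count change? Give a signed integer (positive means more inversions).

+1

Positions 1 and 3 hold 2 and 3; after swapping, the array is [3, 14, 2, 17, 7].
For each element, count later entries that are smaller:
3: 1
14: 2
2: 0
17: 1
7: 0
Sum: 1 + 2 + 0 + 1 + 0 = 4
Change: 4 − 3 = +1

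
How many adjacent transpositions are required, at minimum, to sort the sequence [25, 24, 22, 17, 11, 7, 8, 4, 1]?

35

Each adjacent swap fixes exactly one inversion, so the minimum swap count equals the number of inversions.
Count inversions — for each element, later elements that are smaller:
25: 24, 22, 17, 11, 7, 8, 4, 1 → 8
24: 22, 17, 11, 7, 8, 4, 1 → 7
22: 17, 11, 7, 8, 4, 1 → 6
17: 11, 7, 8, 4, 1 → 5
11: 7, 8, 4, 1 → 4
7: 4, 1 → 2
8: 4, 1 → 2
4: 1 → 1
1: none → 0
Total inversions: 8 + 7 + 6 + 5 + 4 + 2 + 2 + 1 + 0 = 35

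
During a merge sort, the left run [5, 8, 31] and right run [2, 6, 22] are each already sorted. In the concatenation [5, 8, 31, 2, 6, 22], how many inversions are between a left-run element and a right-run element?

Count, for every r in R, how many entries of L exceed r:
r = 2: 5, 8, 31 → 3
r = 6: 8, 31 → 2
r = 22: 31 → 1
Cross-inversions: 3 + 2 + 1 = 6

6 cross-inversions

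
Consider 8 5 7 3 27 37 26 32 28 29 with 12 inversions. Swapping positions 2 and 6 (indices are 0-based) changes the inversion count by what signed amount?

+1

Positions 2 and 6 hold 7 and 26; after swapping, the array is [8, 5, 26, 3, 27, 37, 7, 32, 28, 29].
Count, for each position, how many later elements it exceeds:
8 → 5, 3, 7 → 3
5 → 3 → 1
26 → 3, 7 → 2
3 → none → 0
27 → 7 → 1
37 → 7, 32, 28, 29 → 4
7 → none → 0
32 → 28, 29 → 2
28 → none → 0
29 → none → 0
Sum: 3 + 1 + 2 + 0 + 1 + 4 + 0 + 2 + 0 + 0 = 13
Change: 13 − 12 = +1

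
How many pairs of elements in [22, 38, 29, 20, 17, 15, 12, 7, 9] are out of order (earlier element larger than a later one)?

Count, for each position, how many later elements it exceeds:
22 → 20, 17, 15, 12, 7, 9 → 6
38 → 29, 20, 17, 15, 12, 7, 9 → 7
29 → 20, 17, 15, 12, 7, 9 → 6
20 → 17, 15, 12, 7, 9 → 5
17 → 15, 12, 7, 9 → 4
15 → 12, 7, 9 → 3
12 → 7, 9 → 2
7 → none → 0
9 → none → 0
Sum: 6 + 7 + 6 + 5 + 4 + 3 + 2 + 0 + 0 = 33

Out-of-order pairs: 33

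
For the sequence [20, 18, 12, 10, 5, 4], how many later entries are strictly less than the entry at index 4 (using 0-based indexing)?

The element at index 4 is 5.
Elements after it: 4
Those smaller than 5: 4

1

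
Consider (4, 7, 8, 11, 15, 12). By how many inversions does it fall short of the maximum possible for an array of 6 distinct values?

14 inversions short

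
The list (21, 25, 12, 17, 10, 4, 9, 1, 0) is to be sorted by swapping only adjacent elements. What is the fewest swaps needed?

33 swaps

Each adjacent swap fixes exactly one inversion, so the minimum swap count equals the number of inversions.
Count inversions — for each element, later elements that are smaller:
21: 12, 17, 10, 4, 9, 1, 0 → 7
25: 12, 17, 10, 4, 9, 1, 0 → 7
12: 10, 4, 9, 1, 0 → 5
17: 10, 4, 9, 1, 0 → 5
10: 4, 9, 1, 0 → 4
4: 1, 0 → 2
9: 1, 0 → 2
1: 0 → 1
0: none → 0
Total inversions: 7 + 7 + 5 + 5 + 4 + 2 + 2 + 1 + 0 = 33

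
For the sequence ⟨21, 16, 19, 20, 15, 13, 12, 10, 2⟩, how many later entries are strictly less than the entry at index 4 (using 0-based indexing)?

The element at index 4 is 15.
Elements after it: 13, 12, 10, 2
Those smaller than 15: 13, 12, 10, 2

4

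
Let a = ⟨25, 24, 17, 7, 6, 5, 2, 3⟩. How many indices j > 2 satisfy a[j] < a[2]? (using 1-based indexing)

The element at index 2 is 24.
Elements after it: 17, 7, 6, 5, 2, 3
Those smaller than 24: 17, 7, 6, 5, 2, 3

6 such elements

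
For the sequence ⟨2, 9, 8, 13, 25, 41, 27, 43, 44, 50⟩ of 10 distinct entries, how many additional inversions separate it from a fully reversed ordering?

43 inversions short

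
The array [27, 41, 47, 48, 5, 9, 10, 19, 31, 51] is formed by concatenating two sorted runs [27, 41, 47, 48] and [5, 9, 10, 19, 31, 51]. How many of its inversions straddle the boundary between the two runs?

For each element r of the right run, count left-run elements greater than r:
r = 5: 27, 41, 47, 48 → 4
r = 9: 27, 41, 47, 48 → 4
r = 10: 27, 41, 47, 48 → 4
r = 19: 27, 41, 47, 48 → 4
r = 31: 41, 47, 48 → 3
r = 51: none → 0
Cross-inversions: 4 + 4 + 4 + 4 + 3 + 0 = 19

Split inversions: 19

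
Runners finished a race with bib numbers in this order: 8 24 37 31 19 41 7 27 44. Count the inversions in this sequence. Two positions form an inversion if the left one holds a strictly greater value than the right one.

There are 13 out-of-order pairs.

Count, for each position, how many later elements it exceeds:
8 → 7 → 1
24 → 19, 7 → 2
37 → 31, 19, 7, 27 → 4
31 → 19, 7, 27 → 3
19 → 7 → 1
41 → 7, 27 → 2
7 → none → 0
27 → none → 0
44 → none → 0
Sum: 1 + 2 + 4 + 3 + 1 + 2 + 0 + 0 + 0 = 13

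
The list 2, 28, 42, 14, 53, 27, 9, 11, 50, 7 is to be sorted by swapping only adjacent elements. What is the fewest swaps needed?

24

The minimum number of adjacent swaps to sort an array equals its inversion count, since every such swap removes exactly one inversion.
Count inversions — for each element, later elements that are smaller:
2: none → 0
28: 14, 27, 9, 11, 7 → 5
42: 14, 27, 9, 11, 7 → 5
14: 9, 11, 7 → 3
53: 27, 9, 11, 50, 7 → 5
27: 9, 11, 7 → 3
9: 7 → 1
11: 7 → 1
50: 7 → 1
7: none → 0
Total inversions: 0 + 5 + 5 + 3 + 5 + 3 + 1 + 1 + 1 + 0 = 24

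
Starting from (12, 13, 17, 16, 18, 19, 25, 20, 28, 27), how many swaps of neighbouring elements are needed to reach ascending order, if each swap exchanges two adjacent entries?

3

The minimum number of adjacent swaps to sort an array equals its inversion count, since every such swap removes exactly one inversion.
Count inversions — for each element, later elements that are smaller:
12: none → 0
13: none → 0
17: 16 → 1
16: none → 0
18: none → 0
19: none → 0
25: 20 → 1
20: none → 0
28: 27 → 1
27: none → 0
Total inversions: 0 + 0 + 1 + 0 + 0 + 0 + 1 + 0 + 1 + 0 = 3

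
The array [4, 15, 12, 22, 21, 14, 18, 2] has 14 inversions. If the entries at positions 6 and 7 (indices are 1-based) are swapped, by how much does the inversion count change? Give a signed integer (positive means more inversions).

Positions 6 and 7 hold 14 and 18; after swapping, the array is [4, 15, 12, 22, 21, 18, 14, 2].
Sweep left to right; for each value list the smaller values that follow it:
4 → 2 → 1
15 → 12, 14, 2 → 3
12 → 2 → 1
22 → 21, 18, 14, 2 → 4
21 → 18, 14, 2 → 3
18 → 14, 2 → 2
14 → 2 → 1
2 → none → 0
Sum: 1 + 3 + 1 + 4 + 3 + 2 + 1 + 0 = 15
Change: 15 − 14 = +1

+1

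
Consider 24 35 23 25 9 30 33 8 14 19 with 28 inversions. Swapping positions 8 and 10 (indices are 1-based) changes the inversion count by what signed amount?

+3

Positions 8 and 10 hold 8 and 19; after swapping, the array is [24, 35, 23, 25, 9, 30, 33, 19, 14, 8].
Sweep left to right; for each value list the smaller values that follow it:
24 → 23, 9, 19, 14, 8 → 5
35 → 23, 25, 9, 30, 33, 19, 14, 8 → 8
23 → 9, 19, 14, 8 → 4
25 → 9, 19, 14, 8 → 4
9 → 8 → 1
30 → 19, 14, 8 → 3
33 → 19, 14, 8 → 3
19 → 14, 8 → 2
14 → 8 → 1
8 → none → 0
Sum: 5 + 8 + 4 + 4 + 1 + 3 + 3 + 2 + 1 + 0 = 31
Change: 31 − 28 = +3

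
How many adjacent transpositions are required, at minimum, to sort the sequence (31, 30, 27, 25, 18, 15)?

Swaps: 15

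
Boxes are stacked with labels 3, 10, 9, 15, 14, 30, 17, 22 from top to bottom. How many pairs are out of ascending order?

There are 4 out-of-order pairs.

Element-by-element contributions:
3: 0
10: 1
9: 0
15: 1
14: 0
30: 2
17: 0
22: 0
Sum: 0 + 1 + 0 + 1 + 0 + 2 + 0 + 0 = 4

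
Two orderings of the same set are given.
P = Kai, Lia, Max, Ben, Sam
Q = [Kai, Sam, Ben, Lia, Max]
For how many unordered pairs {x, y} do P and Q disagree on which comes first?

5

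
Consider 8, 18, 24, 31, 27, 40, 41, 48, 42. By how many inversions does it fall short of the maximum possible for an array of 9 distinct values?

34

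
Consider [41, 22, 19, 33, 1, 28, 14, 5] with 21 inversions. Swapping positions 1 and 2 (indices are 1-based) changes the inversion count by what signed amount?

Positions 1 and 2 hold 41 and 22; after swapping, the array is [22, 41, 19, 33, 1, 28, 14, 5].
For each element, count later entries that are smaller:
22 → 19, 1, 14, 5 → 4
41 → 19, 33, 1, 28, 14, 5 → 6
19 → 1, 14, 5 → 3
33 → 1, 28, 14, 5 → 4
1 → none → 0
28 → 14, 5 → 2
14 → 5 → 1
5 → none → 0
Sum: 4 + 6 + 3 + 4 + 0 + 2 + 1 + 0 = 20
Change: 20 − 21 = -1

-1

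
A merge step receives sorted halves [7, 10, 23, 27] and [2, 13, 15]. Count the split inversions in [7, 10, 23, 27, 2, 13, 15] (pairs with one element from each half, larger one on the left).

Cross-inversions: 8

Take each right-half value and tally the left-half values above it:
r = 2: 7, 10, 23, 27 → 4
r = 13: 23, 27 → 2
r = 15: 23, 27 → 2
Cross-inversions: 4 + 2 + 2 = 8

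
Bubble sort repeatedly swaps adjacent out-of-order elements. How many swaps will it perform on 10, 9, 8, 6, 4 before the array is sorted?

The minimum number of adjacent swaps to sort an array equals its inversion count, since every such swap removes exactly one inversion.
Count inversions — for each element, later elements that are smaller:
10: 9, 8, 6, 4 → 4
9: 8, 6, 4 → 3
8: 6, 4 → 2
6: 4 → 1
4: none → 0
Total inversions: 4 + 3 + 2 + 1 + 0 = 10

10 adjacent swaps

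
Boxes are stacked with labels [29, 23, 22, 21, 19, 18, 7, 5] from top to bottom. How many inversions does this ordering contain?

28 out-of-order pairs

Count, for each position, how many later elements it exceeds:
29 → 23, 22, 21, 19, 18, 7, 5 → 7
23 → 22, 21, 19, 18, 7, 5 → 6
22 → 21, 19, 18, 7, 5 → 5
21 → 19, 18, 7, 5 → 4
19 → 18, 7, 5 → 3
18 → 7, 5 → 2
7 → 5 → 1
5 → none → 0
Sum: 7 + 6 + 5 + 4 + 3 + 2 + 1 + 0 = 28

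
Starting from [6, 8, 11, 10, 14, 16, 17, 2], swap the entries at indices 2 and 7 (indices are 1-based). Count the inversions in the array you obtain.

Positions 2 and 7 hold 8 and 17; after swapping, the array is [6, 17, 11, 10, 14, 16, 8, 2].
Sweep left to right; for each value list the smaller values that follow it:
6 → 2 → 1
17 → 11, 10, 14, 16, 8, 2 → 6
11 → 10, 8, 2 → 3
10 → 8, 2 → 2
14 → 8, 2 → 2
16 → 8, 2 → 2
8 → 2 → 1
2 → none → 0
Sum: 1 + 6 + 3 + 2 + 2 + 2 + 1 + 0 = 17

Inversions: 17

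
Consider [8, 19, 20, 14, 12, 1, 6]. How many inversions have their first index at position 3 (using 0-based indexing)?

The element at index 3 is 14.
Elements after it: 12, 1, 6
Those smaller than 14: 12, 1, 6

3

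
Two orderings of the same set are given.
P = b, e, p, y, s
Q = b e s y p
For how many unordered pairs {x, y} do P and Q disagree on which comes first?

3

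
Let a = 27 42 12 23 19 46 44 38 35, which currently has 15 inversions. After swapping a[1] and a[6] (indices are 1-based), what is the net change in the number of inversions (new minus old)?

Positions 1 and 6 hold 27 and 46; after swapping, the array is [46, 42, 12, 23, 19, 27, 44, 38, 35].
Element-by-element contributions:
46: 8
42: 6
12: 0
23: 1
19: 0
27: 0
44: 2
38: 1
35: 0
Sum: 8 + 6 + 0 + 1 + 0 + 0 + 2 + 1 + 0 = 18
Change: 18 − 15 = +3

+3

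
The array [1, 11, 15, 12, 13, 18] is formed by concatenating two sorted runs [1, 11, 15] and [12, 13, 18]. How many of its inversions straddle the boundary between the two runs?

2 cross-inversions

For each element r of the right run, count left-run elements greater than r:
r = 12: 15 → 1
r = 13: 15 → 1
r = 18: none → 0
Cross-inversions: 1 + 1 + 0 = 2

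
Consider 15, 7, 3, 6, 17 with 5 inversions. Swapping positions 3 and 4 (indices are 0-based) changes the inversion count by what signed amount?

+1

Positions 3 and 4 hold 6 and 17; after swapping, the array is [15, 7, 3, 17, 6].
Count, for each position, how many later elements it exceeds:
15: 3
7: 2
3: 0
17: 1
6: 0
Sum: 3 + 2 + 0 + 1 + 0 = 6
Change: 6 − 5 = +1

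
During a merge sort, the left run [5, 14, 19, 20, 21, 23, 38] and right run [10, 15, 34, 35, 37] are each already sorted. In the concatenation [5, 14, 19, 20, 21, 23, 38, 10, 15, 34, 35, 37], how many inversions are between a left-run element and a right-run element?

14

Take each right-half value and tally the left-half values above it:
r = 10: 14, 19, 20, 21, 23, 38 → 6
r = 15: 19, 20, 21, 23, 38 → 5
r = 34: 38 → 1
r = 35: 38 → 1
r = 37: 38 → 1
Cross-inversions: 6 + 5 + 1 + 1 + 1 = 14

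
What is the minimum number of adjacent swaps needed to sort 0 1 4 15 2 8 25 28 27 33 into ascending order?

Minimum adjacent swaps = number of inversions (each swap of adjacent out-of-order elements removes one inversion and no swap can remove more).
Count inversions — for each element, later elements that are smaller:
0: none → 0
1: none → 0
4: 2 → 1
15: 2, 8 → 2
2: none → 0
8: none → 0
25: none → 0
28: 27 → 1
27: none → 0
33: none → 0
Total inversions: 0 + 0 + 1 + 2 + 0 + 0 + 0 + 1 + 0 + 0 = 4

4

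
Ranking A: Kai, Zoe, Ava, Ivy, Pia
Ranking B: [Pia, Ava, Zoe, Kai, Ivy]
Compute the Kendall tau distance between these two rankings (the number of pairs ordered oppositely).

7 discordant pairs

Assign each item its position (1..5) in the first ordering, then rewrite the second ordering as that position sequence:
positions: Kai→1, Zoe→2, Ava→3, Ivy→4, Pia→5
second ordering as positions: [5, 3, 2, 1, 4]
Discordant pairs = inversions in this position sequence.
5: 3, 2, 1, 4 → 4
3: 2, 1 → 2
2: 1 → 1
1: 0
4: 0
Total: 4 + 2 + 1 + 0 + 0 = 7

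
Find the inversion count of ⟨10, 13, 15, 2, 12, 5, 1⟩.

For each element, count later entries that are smaller:
10 → 2, 5, 1 → 3
13 → 2, 12, 5, 1 → 4
15 → 2, 12, 5, 1 → 4
2 → 1 → 1
12 → 5, 1 → 2
5 → 1 → 1
1 → none → 0
Sum: 3 + 4 + 4 + 1 + 2 + 1 + 0 = 15

15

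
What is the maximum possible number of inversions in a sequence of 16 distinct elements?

A reversed (strictly descending) arrangement makes every pair an inversion, giving C(16, 2) inversions.
C(16, 2) = 16·15/2 = 120

Inversions: 120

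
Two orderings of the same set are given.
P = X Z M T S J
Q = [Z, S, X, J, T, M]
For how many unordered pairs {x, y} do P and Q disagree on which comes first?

There are 7 disagreeing pairs.

Assign each item its position (1..6) in the first ordering, then rewrite the second ordering as that position sequence:
positions: X→1, Z→2, M→3, T→4, S→5, J→6
second ordering as positions: [2, 5, 1, 6, 4, 3]
Discordant pairs = inversions in this position sequence.
2: 1 → 1
5: 1, 4, 3 → 3
1: 0
6: 4, 3 → 2
4: 3 → 1
3: 0
Total: 1 + 3 + 0 + 2 + 1 + 0 = 7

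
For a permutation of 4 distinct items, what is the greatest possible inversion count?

A reversed (strictly descending) arrangement makes every pair an inversion, giving C(4, 2) inversions.
C(4, 2) = 4·3/2 = 6

There are 6 inversions.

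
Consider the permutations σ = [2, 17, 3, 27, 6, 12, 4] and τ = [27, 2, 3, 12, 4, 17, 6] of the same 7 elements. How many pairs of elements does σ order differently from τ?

8

Assign each item its position (1..7) in the first ordering, then rewrite the second ordering as that position sequence:
positions: 2→1, 17→2, 3→3, 27→4, 6→5, 12→6, 4→7
second ordering as positions: [4, 1, 3, 6, 7, 2, 5]
Discordant pairs = inversions in this position sequence.
4: 1, 3, 2 → 3
1: 0
3: 2 → 1
6: 2, 5 → 2
7: 2, 5 → 2
2: 0
5: 0
Total: 3 + 0 + 1 + 2 + 2 + 0 + 0 = 8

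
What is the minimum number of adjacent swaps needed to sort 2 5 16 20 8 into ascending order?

Adjacent swaps: 2

Minimum adjacent swaps = number of inversions (each swap of adjacent out-of-order elements removes one inversion and no swap can remove more).
Count inversions — for each element, later elements that are smaller:
2: none → 0
5: none → 0
16: 8 → 1
20: 8 → 1
8: none → 0
Total inversions: 0 + 0 + 1 + 1 + 0 = 2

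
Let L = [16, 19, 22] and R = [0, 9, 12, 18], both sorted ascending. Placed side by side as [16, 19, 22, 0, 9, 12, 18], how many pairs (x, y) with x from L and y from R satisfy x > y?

11

For each element r of the right run, count left-run elements greater than r:
r = 0: 16, 19, 22 → 3
r = 9: 16, 19, 22 → 3
r = 12: 16, 19, 22 → 3
r = 18: 19, 22 → 2
Cross-inversions: 3 + 3 + 3 + 2 = 11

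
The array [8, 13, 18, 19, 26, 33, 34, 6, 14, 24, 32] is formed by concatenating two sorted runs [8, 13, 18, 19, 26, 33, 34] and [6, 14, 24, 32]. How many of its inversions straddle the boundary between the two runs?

Split inversions: 17

For each element r of the right run, count left-run elements greater than r:
r = 6: 8, 13, 18, 19, 26, 33, 34 → 7
r = 14: 18, 19, 26, 33, 34 → 5
r = 24: 26, 33, 34 → 3
r = 32: 33, 34 → 2
Cross-inversions: 7 + 5 + 3 + 2 = 17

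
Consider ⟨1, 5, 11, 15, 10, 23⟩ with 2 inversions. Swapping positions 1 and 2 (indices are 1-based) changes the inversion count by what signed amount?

+1

Positions 1 and 2 hold 1 and 5; after swapping, the array is [5, 1, 11, 15, 10, 23].
Sweep left to right; for each value list the smaller values that follow it:
5: 1
1: 0
11: 1
15: 1
10: 0
23: 0
Sum: 1 + 0 + 1 + 1 + 0 + 0 = 3
Change: 3 − 2 = +1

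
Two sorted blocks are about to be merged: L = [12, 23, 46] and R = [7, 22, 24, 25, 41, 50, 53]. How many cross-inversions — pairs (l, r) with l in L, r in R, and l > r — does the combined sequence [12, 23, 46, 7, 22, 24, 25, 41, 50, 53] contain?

Count, for every r in R, how many entries of L exceed r:
r = 7: 12, 23, 46 → 3
r = 22: 23, 46 → 2
r = 24: 46 → 1
r = 25: 46 → 1
r = 41: 46 → 1
r = 50: none → 0
r = 53: none → 0
Cross-inversions: 3 + 2 + 1 + 1 + 1 + 0 + 0 = 8

8 cross-inversions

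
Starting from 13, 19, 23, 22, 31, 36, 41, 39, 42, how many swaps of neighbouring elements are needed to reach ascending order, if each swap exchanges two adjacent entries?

Minimum adjacent swaps = number of inversions (each swap of adjacent out-of-order elements removes one inversion and no swap can remove more).
Count inversions — for each element, later elements that are smaller:
13: none → 0
19: none → 0
23: 22 → 1
22: none → 0
31: none → 0
36: none → 0
41: 39 → 1
39: none → 0
42: none → 0
Total inversions: 0 + 0 + 1 + 0 + 0 + 0 + 1 + 0 + 0 = 2

2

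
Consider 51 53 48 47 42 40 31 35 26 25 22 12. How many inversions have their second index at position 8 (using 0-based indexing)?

The element at index 8 is 26.
Elements before it: 51, 53, 48, 47, 42, 40, 31, 35
Those larger than 26: 51, 53, 48, 47, 42, 40, 31, 35

8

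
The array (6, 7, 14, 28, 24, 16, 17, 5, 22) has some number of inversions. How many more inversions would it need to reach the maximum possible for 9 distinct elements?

Maximum inversions for 9 distinct elements is C(9, 2) = 9·8/2 = 36.
Current inversions — for each element, count later smaller elements:
6: 1
7: 1
14: 1
28: 5
24: 4
16: 1
17: 1
5: 0
22: 0
Current total: 1 + 1 + 1 + 5 + 4 + 1 + 1 + 0 + 0 = 14
Shortfall: 36 − 14 = 22

22 inversions short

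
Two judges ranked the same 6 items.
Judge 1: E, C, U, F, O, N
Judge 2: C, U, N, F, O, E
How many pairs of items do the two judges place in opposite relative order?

7 discordant pairs

Assign each item its position (1..6) in the first ordering, then rewrite the second ordering as that position sequence:
positions: E→1, C→2, U→3, F→4, O→5, N→6
second ordering as positions: [2, 3, 6, 4, 5, 1]
Discordant pairs = inversions in this position sequence.
2: 1 → 1
3: 1 → 1
6: 4, 5, 1 → 3
4: 1 → 1
5: 1 → 1
1: 0
Total: 1 + 1 + 3 + 1 + 1 + 0 = 7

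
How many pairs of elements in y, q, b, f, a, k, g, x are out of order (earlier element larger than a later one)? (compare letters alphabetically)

Element-by-element contributions:
y → q, b, f, a, k, g, x → 7
q → b, f, a, k, g → 5
b → a → 1
f → a → 1
a → none → 0
k → g → 1
g → none → 0
x → none → 0
Sum: 7 + 5 + 1 + 1 + 0 + 1 + 0 + 0 = 15

15 inversions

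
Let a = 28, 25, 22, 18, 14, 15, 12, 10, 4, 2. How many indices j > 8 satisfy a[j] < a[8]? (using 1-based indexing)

2 such elements

The element at index 8 is 10.
Elements after it: 4, 2
Those smaller than 10: 4, 2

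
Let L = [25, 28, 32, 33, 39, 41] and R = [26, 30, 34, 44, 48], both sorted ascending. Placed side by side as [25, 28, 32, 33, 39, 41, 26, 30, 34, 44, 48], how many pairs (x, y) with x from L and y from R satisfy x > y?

11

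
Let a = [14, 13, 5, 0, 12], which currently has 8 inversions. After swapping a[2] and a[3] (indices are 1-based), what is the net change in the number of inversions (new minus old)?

-1

Positions 2 and 3 hold 13 and 5; after swapping, the array is [14, 5, 13, 0, 12].
Element-by-element contributions:
14 → 5, 13, 0, 12 → 4
5 → 0 → 1
13 → 0, 12 → 2
0 → none → 0
12 → none → 0
Sum: 4 + 1 + 2 + 0 + 0 = 7
Change: 7 − 8 = -1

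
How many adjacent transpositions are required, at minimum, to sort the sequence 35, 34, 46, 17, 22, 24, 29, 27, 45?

The minimum number of adjacent swaps to sort an array equals its inversion count, since every such swap removes exactly one inversion.
Count inversions — for each element, later elements that are smaller:
35: 34, 17, 22, 24, 29, 27 → 6
34: 17, 22, 24, 29, 27 → 5
46: 17, 22, 24, 29, 27, 45 → 6
17: none → 0
22: none → 0
24: none → 0
29: 27 → 1
27: none → 0
45: none → 0
Total inversions: 6 + 5 + 6 + 0 + 0 + 0 + 1 + 0 + 0 = 18

18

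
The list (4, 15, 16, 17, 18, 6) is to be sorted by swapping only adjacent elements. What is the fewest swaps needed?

4

Minimum adjacent swaps = number of inversions (each swap of adjacent out-of-order elements removes one inversion and no swap can remove more).
Count inversions — for each element, later elements that are smaller:
4: none → 0
15: 6 → 1
16: 6 → 1
17: 6 → 1
18: 6 → 1
6: none → 0
Total inversions: 0 + 1 + 1 + 1 + 1 + 0 = 4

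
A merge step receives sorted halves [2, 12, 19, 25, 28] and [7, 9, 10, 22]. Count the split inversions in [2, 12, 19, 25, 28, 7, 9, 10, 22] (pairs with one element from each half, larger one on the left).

14 cross-inversions

Count, for every r in R, how many entries of L exceed r:
r = 7: 12, 19, 25, 28 → 4
r = 9: 12, 19, 25, 28 → 4
r = 10: 12, 19, 25, 28 → 4
r = 22: 25, 28 → 2
Cross-inversions: 4 + 4 + 4 + 2 = 14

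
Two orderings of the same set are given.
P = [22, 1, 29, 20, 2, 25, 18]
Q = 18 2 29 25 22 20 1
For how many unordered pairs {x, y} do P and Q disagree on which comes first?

Assign each item its position (1..7) in the first ordering, then rewrite the second ordering as that position sequence:
positions: 22→1, 1→2, 29→3, 20→4, 2→5, 25→6, 18→7
second ordering as positions: [7, 5, 3, 6, 1, 4, 2]
Discordant pairs = inversions in this position sequence.
7: 5, 3, 6, 1, 4, 2 → 6
5: 3, 1, 4, 2 → 4
3: 1, 2 → 2
6: 1, 4, 2 → 3
1: 0
4: 2 → 1
2: 0
Total: 6 + 4 + 2 + 3 + 0 + 1 + 0 = 16

There are 16 disagreeing pairs.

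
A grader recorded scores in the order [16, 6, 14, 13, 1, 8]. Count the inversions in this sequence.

11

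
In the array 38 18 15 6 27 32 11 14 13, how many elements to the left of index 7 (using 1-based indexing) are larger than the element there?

The element at index 7 is 11.
Elements before it: 38, 18, 15, 6, 27, 32
Those larger than 11: 38, 18, 15, 27, 32

5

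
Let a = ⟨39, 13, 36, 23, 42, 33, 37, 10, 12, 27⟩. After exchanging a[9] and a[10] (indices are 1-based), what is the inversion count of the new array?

29

Positions 9 and 10 hold 12 and 27; after swapping, the array is [39, 13, 36, 23, 42, 33, 37, 10, 27, 12].
For each element, count later entries that are smaller:
39: 8
13: 2
36: 5
23: 2
42: 5
33: 3
37: 3
10: 0
27: 1
12: 0
Sum: 8 + 2 + 5 + 2 + 5 + 3 + 3 + 0 + 1 + 0 = 29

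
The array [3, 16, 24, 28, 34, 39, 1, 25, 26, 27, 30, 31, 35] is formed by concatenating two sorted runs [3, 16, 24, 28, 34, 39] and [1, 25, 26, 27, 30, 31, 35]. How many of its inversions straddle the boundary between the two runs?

20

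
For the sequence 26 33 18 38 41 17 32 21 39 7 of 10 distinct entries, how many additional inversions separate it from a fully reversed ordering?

20 inversions short

Maximum inversions for 10 distinct elements is C(10, 2) = 10·9/2 = 45.
Current inversions — for each element, count later smaller elements:
26: 4
33: 5
18: 2
38: 4
41: 5
17: 1
32: 2
21: 1
39: 1
7: 0
Current total: 4 + 5 + 2 + 4 + 5 + 1 + 2 + 1 + 1 + 0 = 25
Shortfall: 45 − 25 = 20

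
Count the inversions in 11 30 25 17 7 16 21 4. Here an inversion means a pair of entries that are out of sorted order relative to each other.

There are 19 inversions.

Count, for each position, how many later elements it exceeds:
11: 2
30: 6
25: 5
17: 3
7: 1
16: 1
21: 1
4: 0
Sum: 2 + 6 + 5 + 3 + 1 + 1 + 1 + 0 = 19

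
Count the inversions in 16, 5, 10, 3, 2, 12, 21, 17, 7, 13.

Element-by-element contributions:
16 → 5, 10, 3, 2, 12, 7, 13 → 7
5 → 3, 2 → 2
10 → 3, 2, 7 → 3
3 → 2 → 1
2 → none → 0
12 → 7 → 1
21 → 17, 7, 13 → 3
17 → 7, 13 → 2
7 → none → 0
13 → none → 0
Sum: 7 + 2 + 3 + 1 + 0 + 1 + 3 + 2 + 0 + 0 = 19

Out-of-order pairs: 19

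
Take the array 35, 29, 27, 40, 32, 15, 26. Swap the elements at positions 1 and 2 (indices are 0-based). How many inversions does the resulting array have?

Positions 1 and 2 hold 29 and 27; after swapping, the array is [35, 27, 29, 40, 32, 15, 26].
For each element, count later entries that are smaller:
35 → 27, 29, 32, 15, 26 → 5
27 → 15, 26 → 2
29 → 15, 26 → 2
40 → 32, 15, 26 → 3
32 → 15, 26 → 2
15 → none → 0
26 → none → 0
Sum: 5 + 2 + 2 + 3 + 2 + 0 + 0 = 14

There are 14 inversions.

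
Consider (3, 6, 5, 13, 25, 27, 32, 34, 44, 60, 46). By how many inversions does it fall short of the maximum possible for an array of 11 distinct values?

Maximum inversions for 11 distinct elements is C(11, 2) = 11·10/2 = 55.
Current inversions — for each element, count later smaller elements:
3: 0
6: 1
5: 0
13: 0
25: 0
27: 0
32: 0
34: 0
44: 0
60: 1
46: 0
Current total: 0 + 1 + 0 + 0 + 0 + 0 + 0 + 0 + 0 + 1 + 0 = 2
Shortfall: 55 − 2 = 53

53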